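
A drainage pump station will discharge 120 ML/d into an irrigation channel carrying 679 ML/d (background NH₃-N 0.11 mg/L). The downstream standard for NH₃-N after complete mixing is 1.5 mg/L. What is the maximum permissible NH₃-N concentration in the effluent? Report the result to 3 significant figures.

At the limit, (Qr·Cr + Qe·Cₑ)/(Qr + Qe) = 1.5:
Cₑ = (799.0·1.5 − 679.0·0.1100) / 120.0 = 9.365 mg/L.

9.37 mg/L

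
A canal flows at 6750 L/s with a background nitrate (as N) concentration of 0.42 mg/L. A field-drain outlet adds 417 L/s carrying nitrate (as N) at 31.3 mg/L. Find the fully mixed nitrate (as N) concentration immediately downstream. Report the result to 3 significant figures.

Mass balance: C = (6750·0.4200 + 417.0·31.30) / 7167 = 15890/7167 = 2.217 mg/L.

2.22 mg/L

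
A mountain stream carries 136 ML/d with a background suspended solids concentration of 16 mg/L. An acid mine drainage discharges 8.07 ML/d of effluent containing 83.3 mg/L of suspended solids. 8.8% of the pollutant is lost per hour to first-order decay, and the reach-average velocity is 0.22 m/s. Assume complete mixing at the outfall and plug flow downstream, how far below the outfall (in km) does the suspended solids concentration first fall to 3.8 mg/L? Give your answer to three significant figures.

14.2 km

Mass balance: C = (136.0·16.00 + 8.070·83.30) / 144.1 = 2848/144.1 = 19.77 mg/L.
8.8%/h lost → k = −ln(1 − 0.088) = 0.09212 h⁻¹.
Set 19.77·exp(−k·t) = 3.8 → t = ln(19.77/3.8)/k = 64450 s = 17.90 h.
Distance = v·t = 0.22·64450 = 14180 m = 14.18 km.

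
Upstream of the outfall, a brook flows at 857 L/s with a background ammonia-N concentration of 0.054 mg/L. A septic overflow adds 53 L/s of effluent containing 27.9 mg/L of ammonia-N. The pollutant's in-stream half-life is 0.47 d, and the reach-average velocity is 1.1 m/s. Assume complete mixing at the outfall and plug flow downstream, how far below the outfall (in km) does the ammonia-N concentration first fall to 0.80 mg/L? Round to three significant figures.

47.7 km

Mixed concentration C = ΣQC/ΣQ = (857.0·0.05400 + 53.00·27.90) / 910.0 = 1525/910.0 = 1.676 mg/L.
Half-life 0.47 d → k = ln 2 / 0.47 = 1.475 d⁻¹.
Set 1.676·exp(−k·t) = 0.80 → t = ln(1.676/0.80)/k = 43320 s = 12.03 h.
Distance = v·t = 1.1·43320 = 47650 m = 47.65 km.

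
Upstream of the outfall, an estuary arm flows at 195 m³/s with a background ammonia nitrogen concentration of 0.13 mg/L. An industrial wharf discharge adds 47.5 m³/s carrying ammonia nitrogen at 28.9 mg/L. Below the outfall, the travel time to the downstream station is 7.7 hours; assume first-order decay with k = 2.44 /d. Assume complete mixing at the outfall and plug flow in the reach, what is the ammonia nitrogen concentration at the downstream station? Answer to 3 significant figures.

2.64 mg/L

Mixed concentration C = ΣQC/ΣQ = (195.0·0.1300 + 47.50·28.90) / 242.5 = 1398/242.5 = 5.765 mg/L.
Applying C = C₀e^(−kt): 5.765 × 0.4571 = 2.635 mg/L.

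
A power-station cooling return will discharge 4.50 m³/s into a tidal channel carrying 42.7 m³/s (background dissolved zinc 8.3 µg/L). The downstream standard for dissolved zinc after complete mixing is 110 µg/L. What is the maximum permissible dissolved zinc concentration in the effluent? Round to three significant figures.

1080 µg/L

At the limit, (Qr·Cr + Qe·Cₑ)/(Qr + Qe) = 110:
Cₑ = (47.20·110 − 42.70·8.300) / 4.500 = 1075 µg/L.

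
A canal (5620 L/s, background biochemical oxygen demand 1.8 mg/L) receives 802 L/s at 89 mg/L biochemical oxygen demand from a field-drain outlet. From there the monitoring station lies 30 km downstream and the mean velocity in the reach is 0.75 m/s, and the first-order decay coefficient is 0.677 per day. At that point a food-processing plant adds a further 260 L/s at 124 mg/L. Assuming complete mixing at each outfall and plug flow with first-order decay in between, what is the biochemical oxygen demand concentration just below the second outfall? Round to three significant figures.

Mass balance: C = (5620·1.800 + 802.0·89.00) / 6422 = 81490/6422 = 12.69 mg/L; combined flow 6422 L/s.
Travel time t = 30·1000 / 0.75 = 40000 s = 11.11 h.
Decay over the reach: 12.69·exp(−kt) = 12.69·0.7309 = 9.275 mg/L.
At the second outfall, C = (6422·9.275 + 260.0·124.0) / (6422 + 260.0) = 13.74 mg/L.

13.7 mg/L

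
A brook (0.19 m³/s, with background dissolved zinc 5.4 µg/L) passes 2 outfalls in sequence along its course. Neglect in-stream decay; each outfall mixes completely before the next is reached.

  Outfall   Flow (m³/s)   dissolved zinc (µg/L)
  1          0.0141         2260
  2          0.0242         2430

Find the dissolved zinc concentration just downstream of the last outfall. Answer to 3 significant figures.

Below outfall 1: Q → 0.2041 m³/s, C = (0.1900·5.400 + 0.01410·2260)/0.2041 = 161.2 µg/L.
Below outfall 2: Q → 0.2283 m³/s, C = (0.2041·161.2 + 0.02420·2430)/0.2283 = 401.7 µg/L.

402 µg/L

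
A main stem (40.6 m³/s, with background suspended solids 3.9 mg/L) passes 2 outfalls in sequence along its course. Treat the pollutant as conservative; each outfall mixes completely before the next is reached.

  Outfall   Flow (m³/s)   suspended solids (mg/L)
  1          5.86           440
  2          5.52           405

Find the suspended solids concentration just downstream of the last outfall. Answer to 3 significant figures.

95.7 mg/L

Below outfall 1: Q → 46.46 m³/s, C = (40.60·3.900 + 5.860·440.0)/46.46 = 58.91 mg/L.
Below outfall 2: Q → 51.98 m³/s, C = (46.46·58.91 + 5.520·405.0)/51.98 = 95.66 mg/L.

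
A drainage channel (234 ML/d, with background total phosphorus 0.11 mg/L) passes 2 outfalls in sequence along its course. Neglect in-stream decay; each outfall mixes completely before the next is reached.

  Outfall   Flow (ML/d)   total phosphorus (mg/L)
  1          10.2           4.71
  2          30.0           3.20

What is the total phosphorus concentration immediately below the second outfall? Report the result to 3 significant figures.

0.619 mg/L

After outfall 1: Q = 234.0 + 10.20 = 244.2 ML/d; C = (234.0·0.1100 + 10.20·4.710)/244.2 = 0.3021 mg/L.
After outfall 2: Q = 244.2 + 30.00 = 274.2 ML/d; C = (244.2·0.3021 + 30.00·3.200)/274.2 = 0.6192 mg/L.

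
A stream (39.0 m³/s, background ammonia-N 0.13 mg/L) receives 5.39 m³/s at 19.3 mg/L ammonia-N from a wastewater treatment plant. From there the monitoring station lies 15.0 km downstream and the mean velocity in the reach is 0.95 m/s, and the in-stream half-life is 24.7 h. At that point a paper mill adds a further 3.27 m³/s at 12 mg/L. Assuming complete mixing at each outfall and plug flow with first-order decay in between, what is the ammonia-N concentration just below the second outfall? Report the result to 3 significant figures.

Flow-weighted average: C = (39.00·0.1300 + 5.390·19.30) / 44.39 = 109.1/44.39 = 2.458 mg/L; combined flow 44.39 m³/s.
Travel time t = 15.0·1000 / 0.95 = 15790 s = 4.386 h.
Half-life 24.7 h → k = ln 2 / 24.7 = 0.02806 h⁻¹ = 0.6735 d⁻¹.
Applying C = C₀e^(−kt): 2.458 × 0.8842 = 2.173 mg/L.
At the second outfall, C = (44.39·2.173 + 3.270·12.00) / (44.39 + 3.270) = 2.847 mg/L.

2.85 mg/L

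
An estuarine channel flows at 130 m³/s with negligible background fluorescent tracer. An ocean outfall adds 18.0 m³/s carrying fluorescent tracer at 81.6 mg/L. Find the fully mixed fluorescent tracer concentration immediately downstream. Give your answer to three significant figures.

Mass balance: C = (130.0·0 + 18.00·81.60) / 148.0 = 1469/148.0 = 9.924 mg/L.

9.92 mg/L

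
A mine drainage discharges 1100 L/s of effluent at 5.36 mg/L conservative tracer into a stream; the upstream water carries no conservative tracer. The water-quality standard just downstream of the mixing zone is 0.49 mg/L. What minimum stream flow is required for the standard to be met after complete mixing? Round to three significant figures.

Set C_mix = 0.49: (Q·0 + 1100·5.360) / (Q + 1100) = 0.49
→ Q = 1100·(5.360 − 0.49)/(0.49 − 0) = 10930 L/s.

10900 L/s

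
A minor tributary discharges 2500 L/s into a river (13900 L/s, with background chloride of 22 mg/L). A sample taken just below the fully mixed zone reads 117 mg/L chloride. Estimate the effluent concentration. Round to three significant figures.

645 mg/L

Mass balance: 13900·22.00 + 2500·Cₑ = 16400·117.0
→ Cₑ = (16400·117.0 − 13900·22.00) / 2500 = 645.2 mg/L.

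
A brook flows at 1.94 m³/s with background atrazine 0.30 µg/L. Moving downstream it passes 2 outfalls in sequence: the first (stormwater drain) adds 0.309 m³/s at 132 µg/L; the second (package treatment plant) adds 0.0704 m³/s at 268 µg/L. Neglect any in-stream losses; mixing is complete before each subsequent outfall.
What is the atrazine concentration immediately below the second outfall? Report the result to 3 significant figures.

Below outfall 1: Q → 2.249 m³/s, C = (1.940·0.3000 + 0.3090·132.0)/2.249 = 18.39 µg/L.
Below outfall 2: Q → 2.319 m³/s, C = (2.249·18.39 + 0.07040·268.0)/2.319 = 25.97 µg/L.

26.0 µg/L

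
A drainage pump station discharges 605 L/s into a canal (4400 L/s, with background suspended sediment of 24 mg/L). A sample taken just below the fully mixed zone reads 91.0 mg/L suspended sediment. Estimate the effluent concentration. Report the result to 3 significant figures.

Mass balance: 4400·24.00 + 605.0·Cₑ = 5005·91.00
→ Cₑ = (5005·91.00 − 4400·24.00) / 605.0 = 578.3 mg/L.

578 mg/L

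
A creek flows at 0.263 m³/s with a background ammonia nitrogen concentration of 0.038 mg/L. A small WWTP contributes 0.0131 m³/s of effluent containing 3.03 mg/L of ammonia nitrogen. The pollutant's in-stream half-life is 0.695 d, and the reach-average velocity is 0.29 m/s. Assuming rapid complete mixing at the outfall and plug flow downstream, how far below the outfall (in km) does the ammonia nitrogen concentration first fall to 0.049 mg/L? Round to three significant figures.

32.7 km

After mixing, C = (0.2630·0.03800 + 0.01310·3.030) / 0.2761 = 0.04969/0.2761 = 0.1800 mg/L.
Half-life 0.695 d → k = ln 2 / 0.695 = 0.9973 d⁻¹.
Set 0.1800·exp(−k·t) = 0.049 → t = ln(0.1800/0.049)/k = 112700 s = 31.31 h.
Distance = v·t = 0.29·112700 = 32680 m = 32.68 km.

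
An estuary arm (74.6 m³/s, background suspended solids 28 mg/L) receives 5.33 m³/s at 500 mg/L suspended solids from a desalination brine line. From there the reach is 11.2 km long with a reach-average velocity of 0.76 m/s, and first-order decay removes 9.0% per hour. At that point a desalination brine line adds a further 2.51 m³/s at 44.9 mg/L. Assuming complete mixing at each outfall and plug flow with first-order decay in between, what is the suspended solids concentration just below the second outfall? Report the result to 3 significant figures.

40.6 mg/L

Flow-weighted average: C = (74.60·28.00 + 5.330·500.0) / 79.93 = 4754/79.93 = 59.47 mg/L; combined flow 79.93 m³/s.
Travel time t = 11.2·1000 / 0.76 = 14740 s = 4.094 h.
9.0%/h lost → k = −ln(1 − 0.09) = 0.09431 h⁻¹.
Applying C = C₀e^(−kt): 59.47 × 0.6797 = 40.43 mg/L.
Second outfall: C = (79.93·40.43 + 2.510·44.90)/82.44 = 40.56 mg/L.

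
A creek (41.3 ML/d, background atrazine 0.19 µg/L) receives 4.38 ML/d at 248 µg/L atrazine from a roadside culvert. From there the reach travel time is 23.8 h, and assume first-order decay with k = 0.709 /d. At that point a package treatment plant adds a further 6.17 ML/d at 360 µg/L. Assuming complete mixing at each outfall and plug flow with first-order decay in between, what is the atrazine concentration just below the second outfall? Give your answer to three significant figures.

53.3 µg/L

Mass balance: C = (41.30·0.1900 + 4.380·248.0) / 45.68 = 1094/45.68 = 23.95 µg/L; combined flow 45.68 ML/d.
Decay over the reach: 23.95·exp(−kt) = 23.95·0.4951 = 11.86 µg/L.
At the second outfall, C = (45.68·11.86 + 6.170·360.0) / (45.68 + 6.170) = 53.29 µg/L.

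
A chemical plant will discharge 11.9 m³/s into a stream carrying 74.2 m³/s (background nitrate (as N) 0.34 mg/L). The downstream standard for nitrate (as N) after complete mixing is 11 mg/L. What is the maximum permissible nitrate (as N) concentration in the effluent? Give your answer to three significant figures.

77.5 mg/L

At the limit, (Qr·Cr + Qe·Cₑ)/(Qr + Qe) = 11:
Cₑ = (86.10·11 − 74.20·0.3400) / 11.90 = 77.47 mg/L.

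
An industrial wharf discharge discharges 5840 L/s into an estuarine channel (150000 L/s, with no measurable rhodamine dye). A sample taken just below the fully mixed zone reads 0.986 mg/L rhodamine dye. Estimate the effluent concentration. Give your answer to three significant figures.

Mass balance: 150000·0 + 5840·Cₑ = 155800·0.9860
→ Cₑ = (155800·0.9860 − 150000·0) / 5840 = 26.31 mg/L.

26.3 mg/L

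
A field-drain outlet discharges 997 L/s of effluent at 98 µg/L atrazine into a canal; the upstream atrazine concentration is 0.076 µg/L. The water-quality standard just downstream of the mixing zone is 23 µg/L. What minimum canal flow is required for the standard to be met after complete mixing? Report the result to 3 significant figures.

Set C_mix = 23: (Q·0.07600 + 997.0·98.00) / (Q + 997.0) = 23
→ Q = 997.0·(98.00 − 23)/(23 − 0.07600) = 3262 L/s.

3260 L/s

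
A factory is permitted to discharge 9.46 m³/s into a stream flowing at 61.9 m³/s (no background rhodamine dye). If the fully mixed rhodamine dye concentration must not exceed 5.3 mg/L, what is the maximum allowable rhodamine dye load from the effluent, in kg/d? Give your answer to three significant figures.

32700 kg/d

Mass balance at the limit: 61.90·0 + 9.460·Cₑ = 71.36·5.3 → Cₑ = 39.98 mg/L.
Load = 9.460 m³/s × 39.98 g/m³ × 86 400 s/d = 32680 kg/d.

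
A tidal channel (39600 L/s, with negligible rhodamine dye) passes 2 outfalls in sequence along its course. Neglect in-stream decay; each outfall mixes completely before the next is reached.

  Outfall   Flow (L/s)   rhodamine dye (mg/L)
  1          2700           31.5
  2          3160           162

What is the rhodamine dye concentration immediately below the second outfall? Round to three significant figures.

13.1 mg/L

After outfall 1: Q = 39600 + 2700 = 42300 L/s; C = (39600·0 + 2700·31.50)/42300 = 2.011 mg/L.
After outfall 2: Q = 42300 + 3160 = 45460 L/s; C = (42300·2.011 + 3160·162.0)/45460 = 13.13 mg/L.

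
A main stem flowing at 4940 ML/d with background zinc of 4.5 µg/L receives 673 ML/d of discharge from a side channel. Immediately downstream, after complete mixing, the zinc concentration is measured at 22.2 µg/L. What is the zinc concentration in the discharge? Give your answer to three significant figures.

Mass balance: 4940·4.500 + 673.0·Cₑ = 5613·22.20
→ Cₑ = (5613·22.20 − 4940·4.500) / 673.0 = 152.1 µg/L.

152 µg/L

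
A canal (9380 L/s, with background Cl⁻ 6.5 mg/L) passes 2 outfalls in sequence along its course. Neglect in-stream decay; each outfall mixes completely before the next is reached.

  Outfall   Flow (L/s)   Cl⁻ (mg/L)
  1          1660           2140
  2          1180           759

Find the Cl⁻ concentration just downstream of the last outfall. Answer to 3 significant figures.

Below outfall 1: Q → 11040 L/s, C = (9380·6.500 + 1660·2140)/11040 = 327.3 mg/L.
Below outfall 2: Q → 12220 L/s, C = (11040·327.3 + 1180·759.0)/12220 = 369.0 mg/L.

369 mg/L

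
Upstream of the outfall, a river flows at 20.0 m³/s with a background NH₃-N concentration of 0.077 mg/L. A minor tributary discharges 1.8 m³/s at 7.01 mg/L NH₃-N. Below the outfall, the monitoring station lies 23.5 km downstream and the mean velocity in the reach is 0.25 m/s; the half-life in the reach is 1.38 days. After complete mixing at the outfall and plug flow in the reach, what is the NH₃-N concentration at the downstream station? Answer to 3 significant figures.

Mass balance: C = (20.00·0.07700 + 1.800·7.010) / 21.80 = 14.16/21.80 = 0.6494 mg/L.
Travel time t = 23.5·1000 / 0.25 = 94000 s = 26.11 h.
Half-life 1.38 d → k = ln 2 / 1.38 = 0.5023 d⁻¹.
Applying C = C₀e^(−kt): 0.6494 × 0.5790 = 0.3760 mg/L.

0.376 mg/L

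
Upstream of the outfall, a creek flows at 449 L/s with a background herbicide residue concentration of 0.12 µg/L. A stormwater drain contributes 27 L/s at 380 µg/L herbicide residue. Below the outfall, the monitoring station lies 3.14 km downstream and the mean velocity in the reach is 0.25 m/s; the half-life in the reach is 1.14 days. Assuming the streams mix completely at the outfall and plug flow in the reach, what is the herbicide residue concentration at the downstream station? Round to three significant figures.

After mixing, C = (449.0·0.1200 + 27.00·380.0) / 476.0 = 10310/476.0 = 21.67 µg/L.
Travel time t = 3.14·1000 / 0.25 = 12560 s = 3.489 h.
Half-life 1.14 d → k = ln 2 / 1.14 = 0.6080 d⁻¹.
Decay over the reach: 21.67·exp(−kt) = 21.67·0.9154 = 19.83 µg/L.

19.8 µg/L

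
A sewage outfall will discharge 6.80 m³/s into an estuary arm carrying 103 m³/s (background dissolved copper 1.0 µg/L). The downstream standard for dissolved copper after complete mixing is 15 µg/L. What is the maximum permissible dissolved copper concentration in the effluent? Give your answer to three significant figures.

227 µg/L

At the limit, (Qr·Cr + Qe·Cₑ)/(Qr + Qe) = 15:
Cₑ = (109.8·15 − 103.0·1.000) / 6.800 = 227.1 µg/L.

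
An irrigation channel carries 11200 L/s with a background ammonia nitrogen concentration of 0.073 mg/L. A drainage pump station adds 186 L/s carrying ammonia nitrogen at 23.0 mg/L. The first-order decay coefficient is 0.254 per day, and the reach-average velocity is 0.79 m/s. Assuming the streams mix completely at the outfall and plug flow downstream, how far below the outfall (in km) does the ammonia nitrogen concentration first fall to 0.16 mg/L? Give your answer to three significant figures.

276 km

Mass balance: C = (11200·0.07300 + 186.0·23.00) / 11390 = 5096/11390 = 0.4475 mg/L.
Set 0.4475·exp(−k·t) = 0.16 → t = ln(0.4475/0.16)/k = 349900 s = 97.19 h.
Distance = v·t = 0.79·349900 = 276400 m = 276.4 km.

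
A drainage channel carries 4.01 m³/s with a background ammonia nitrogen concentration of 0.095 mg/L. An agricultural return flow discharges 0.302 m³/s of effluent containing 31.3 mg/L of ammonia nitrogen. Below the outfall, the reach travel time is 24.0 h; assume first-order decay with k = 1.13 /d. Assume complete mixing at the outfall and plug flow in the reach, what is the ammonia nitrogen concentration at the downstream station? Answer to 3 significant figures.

Flow-weighted average: C = (4.010·0.09500 + 0.3020·31.30) / 4.312 = 9.834/4.312 = 2.281 mg/L.
After decay, C = 2.281 × e^(−kt) = 2.281 × 0.3230 = 0.7367 mg/L.

0.737 mg/L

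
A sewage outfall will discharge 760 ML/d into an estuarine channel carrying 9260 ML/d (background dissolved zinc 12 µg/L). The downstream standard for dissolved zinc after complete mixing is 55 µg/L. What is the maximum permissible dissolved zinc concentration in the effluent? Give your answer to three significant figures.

579 µg/L

At the limit, (Qr·Cr + Qe·Cₑ)/(Qr + Qe) = 55:
Cₑ = (10020·55 − 9260·12.00) / 760.0 = 578.9 µg/L.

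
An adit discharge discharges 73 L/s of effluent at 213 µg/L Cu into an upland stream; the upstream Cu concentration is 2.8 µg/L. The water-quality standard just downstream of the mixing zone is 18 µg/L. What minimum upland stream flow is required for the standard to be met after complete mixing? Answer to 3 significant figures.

Set C_mix = 18: (Q·2.800 + 73.00·213.0) / (Q + 73.00) = 18
→ Q = 73.00·(213.0 − 18)/(18 − 2.800) = 936.5 L/s.

937 L/s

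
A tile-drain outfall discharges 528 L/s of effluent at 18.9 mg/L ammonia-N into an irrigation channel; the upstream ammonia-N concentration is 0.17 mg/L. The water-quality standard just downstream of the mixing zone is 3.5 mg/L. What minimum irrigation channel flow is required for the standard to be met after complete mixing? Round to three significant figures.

2440 L/s

Set C_mix = 3.5: (Q·0.1700 + 528.0·18.90) / (Q + 528.0) = 3.5
→ Q = 528.0·(18.90 − 3.5)/(3.5 − 0.1700) = 2442 L/s.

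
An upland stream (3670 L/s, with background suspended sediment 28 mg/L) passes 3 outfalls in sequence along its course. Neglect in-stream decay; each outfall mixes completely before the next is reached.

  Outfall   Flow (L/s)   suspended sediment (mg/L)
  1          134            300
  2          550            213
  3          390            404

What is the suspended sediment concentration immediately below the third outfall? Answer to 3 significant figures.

88.0 mg/L

Below outfall 1: Q → 3804 L/s, C = (3670·28.00 + 134.0·300.0)/3804 = 37.58 mg/L.
Below outfall 2: Q → 4354 L/s, C = (3804·37.58 + 550.0·213.0)/4354 = 59.74 mg/L.
Below outfall 3: Q → 4744 L/s, C = (4354·59.74 + 390.0·404.0)/4744 = 88.04 mg/L.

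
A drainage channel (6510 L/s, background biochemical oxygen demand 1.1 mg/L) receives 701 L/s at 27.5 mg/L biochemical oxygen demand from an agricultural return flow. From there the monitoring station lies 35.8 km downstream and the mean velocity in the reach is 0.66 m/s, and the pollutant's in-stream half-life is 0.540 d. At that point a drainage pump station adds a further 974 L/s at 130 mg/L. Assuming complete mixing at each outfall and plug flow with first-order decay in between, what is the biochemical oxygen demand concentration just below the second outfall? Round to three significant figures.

After mixing, C = (6510·1.100 + 701.0·27.50) / 7211 = 26440/7211 = 3.666 mg/L; combined flow 7211 L/s.
Travel time t = 35.8·1000 / 0.66 = 54240 s = 15.07 h.
Half-life 0.540 d → k = ln 2 / 0.540 = 1.284 d⁻¹.
Decay over the reach: 3.666·exp(−kt) = 3.666·0.4467 = 1.638 mg/L.
Second outfall: C = (7211·1.638 + 974.0·130.0)/8185 = 16.91 mg/L.

16.9 mg/L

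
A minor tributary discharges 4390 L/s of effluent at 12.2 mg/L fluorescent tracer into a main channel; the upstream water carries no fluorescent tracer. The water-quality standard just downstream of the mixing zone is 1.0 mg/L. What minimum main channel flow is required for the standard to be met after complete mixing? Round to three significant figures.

49200 L/s

Set C_mix = 1.0: (Q·0 + 4390·12.20) / (Q + 4390) = 1.0
→ Q = 4390·(12.20 − 1.0)/(1.0 − 0) = 49170 L/s.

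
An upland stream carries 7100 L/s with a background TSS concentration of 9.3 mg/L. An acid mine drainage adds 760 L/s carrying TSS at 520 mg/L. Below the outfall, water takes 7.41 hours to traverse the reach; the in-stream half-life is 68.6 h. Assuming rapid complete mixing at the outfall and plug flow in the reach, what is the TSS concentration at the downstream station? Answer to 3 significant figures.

54.4 mg/L

Conservation of mass: C = (7100·9.300 + 760.0·520.0) / 7860 = 461200/7860 = 58.68 mg/L.
Half-life 68.6 h → k = ln 2 / 68.6 = 0.01010 h⁻¹ = 0.2425 d⁻¹.
Applying C = C₀e^(−kt): 58.68 × 0.9279 = 54.45 mg/L.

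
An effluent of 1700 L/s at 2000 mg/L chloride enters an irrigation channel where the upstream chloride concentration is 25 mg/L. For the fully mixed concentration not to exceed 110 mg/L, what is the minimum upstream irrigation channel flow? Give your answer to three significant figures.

Set C_mix = 110: (Q·25.00 + 1700·2000) / (Q + 1700) = 110
→ Q = 1700·(2000 − 110)/(110 − 25.00) = 37800 L/s.

37800 L/s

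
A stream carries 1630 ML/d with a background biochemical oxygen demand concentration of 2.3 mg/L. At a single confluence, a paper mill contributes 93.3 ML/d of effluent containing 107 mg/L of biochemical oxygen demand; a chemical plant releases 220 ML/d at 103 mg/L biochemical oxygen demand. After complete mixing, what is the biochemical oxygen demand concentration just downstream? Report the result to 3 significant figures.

18.7 mg/L

Conservation of mass: C = (1630·2.300 + 93.30·107.0 + 220.0·103.0) / 1943 = 36390/1943 = 18.73 mg/L.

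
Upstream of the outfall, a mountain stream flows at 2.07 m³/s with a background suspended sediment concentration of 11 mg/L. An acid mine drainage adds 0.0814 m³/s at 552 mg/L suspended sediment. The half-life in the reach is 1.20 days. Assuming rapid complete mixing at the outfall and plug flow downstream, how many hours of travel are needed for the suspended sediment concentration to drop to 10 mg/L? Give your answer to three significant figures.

47.6 h

Mass balance: C = (2.070·11.00 + 0.08140·552.0) / 2.151 = 67.70/2.151 = 31.47 mg/L.
Half-life 1.20 d → k = ln 2 / 1.20 = 0.5776 d⁻¹.
31.47·exp(−k·t) = 10 → t = ln(31.47/10)/k = 171500 s = 47.63 h.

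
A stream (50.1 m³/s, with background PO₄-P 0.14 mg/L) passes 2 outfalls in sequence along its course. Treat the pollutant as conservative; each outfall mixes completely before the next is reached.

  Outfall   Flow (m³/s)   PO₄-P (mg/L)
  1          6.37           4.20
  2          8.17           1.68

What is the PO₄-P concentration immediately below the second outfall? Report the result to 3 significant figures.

Below outfall 1: Q → 56.47 m³/s, C = (50.10·0.1400 + 6.370·4.200)/56.47 = 0.5980 mg/L.
Below outfall 2: Q → 64.64 m³/s, C = (56.47·0.5980 + 8.170·1.680)/64.64 = 0.7347 mg/L.

0.735 mg/L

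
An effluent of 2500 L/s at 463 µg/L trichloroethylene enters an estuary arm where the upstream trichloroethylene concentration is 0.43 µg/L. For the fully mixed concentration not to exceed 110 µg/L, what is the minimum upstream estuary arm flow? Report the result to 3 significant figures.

Set C_mix = 110: (Q·0.4300 + 2500·463.0) / (Q + 2500) = 110
→ Q = 2500·(463.0 − 110)/(110 − 0.4300) = 8054 L/s.

8050 L/s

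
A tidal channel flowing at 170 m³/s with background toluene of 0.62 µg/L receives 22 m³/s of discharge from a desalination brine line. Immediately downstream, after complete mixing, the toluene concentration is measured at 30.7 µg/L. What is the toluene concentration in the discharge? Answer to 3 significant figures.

263 µg/L

Mass balance: 170.0·0.6200 + 22.00·Cₑ = 192.0·30.70
→ Cₑ = (192.0·30.70 − 170.0·0.6200) / 22.00 = 263.1 µg/L.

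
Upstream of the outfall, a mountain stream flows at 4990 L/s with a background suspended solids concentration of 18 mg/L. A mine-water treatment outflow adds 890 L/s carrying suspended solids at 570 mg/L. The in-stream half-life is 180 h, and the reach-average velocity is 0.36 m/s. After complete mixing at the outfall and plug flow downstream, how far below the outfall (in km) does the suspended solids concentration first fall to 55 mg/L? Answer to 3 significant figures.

Mass balance: C = (4990·18.00 + 890.0·570.0) / 5880 = 597100/5880 = 101.6 mg/L.
Half-life 180 h → k = ln 2 / 180 = 0.003851 h⁻¹ = 0.09242 d⁻¹.
Set 101.6·exp(−k·t) = 55 → t = ln(101.6/55)/k = 573300 s = 159.2 h.
Distance = v·t = 0.36·573300 = 206400 m = 206.4 km.

206 km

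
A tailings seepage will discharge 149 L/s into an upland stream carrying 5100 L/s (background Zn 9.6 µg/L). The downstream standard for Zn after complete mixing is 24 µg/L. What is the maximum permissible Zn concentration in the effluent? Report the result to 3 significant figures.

517 µg/L

At the limit, (Qr·Cr + Qe·Cₑ)/(Qr + Qe) = 24:
Cₑ = (5249·24 − 5100·9.600) / 149.0 = 516.9 µg/L.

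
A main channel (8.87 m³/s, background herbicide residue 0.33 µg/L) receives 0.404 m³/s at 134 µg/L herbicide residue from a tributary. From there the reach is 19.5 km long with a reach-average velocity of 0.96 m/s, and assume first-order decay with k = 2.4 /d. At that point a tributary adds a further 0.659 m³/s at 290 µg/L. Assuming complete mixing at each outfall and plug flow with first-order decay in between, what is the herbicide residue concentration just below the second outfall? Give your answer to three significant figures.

Flow-weighted average: C = (8.870·0.3300 + 0.4040·134.0) / 9.274 = 57.06/9.274 = 6.153 µg/L; combined flow 9.274 m³/s.
Travel time t = 19.5·1000 / 0.96 = 20310 s = 5.642 h.
First-order decay: C = 6.153·exp(−k·t) = 6.153·0.5688 = 3.500 µg/L.
At the second outfall, C = (9.274·3.500 + 0.6590·290.0) / (9.274 + 0.6590) = 22.51 µg/L.

22.5 µg/L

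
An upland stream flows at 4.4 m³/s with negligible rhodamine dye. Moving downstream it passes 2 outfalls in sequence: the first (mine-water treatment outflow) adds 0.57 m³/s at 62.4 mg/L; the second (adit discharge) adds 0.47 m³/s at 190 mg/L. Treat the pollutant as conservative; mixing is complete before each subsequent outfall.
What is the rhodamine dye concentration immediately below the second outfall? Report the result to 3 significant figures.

23.0 mg/L

After outfall 1: Q = 4.400 + 0.5700 = 4.970 m³/s; C = (4.400·0 + 0.5700·62.40)/4.970 = 7.157 mg/L.
After outfall 2: Q = 4.970 + 0.4700 = 5.440 m³/s; C = (4.970·7.157 + 0.4700·190.0)/5.440 = 22.95 mg/L.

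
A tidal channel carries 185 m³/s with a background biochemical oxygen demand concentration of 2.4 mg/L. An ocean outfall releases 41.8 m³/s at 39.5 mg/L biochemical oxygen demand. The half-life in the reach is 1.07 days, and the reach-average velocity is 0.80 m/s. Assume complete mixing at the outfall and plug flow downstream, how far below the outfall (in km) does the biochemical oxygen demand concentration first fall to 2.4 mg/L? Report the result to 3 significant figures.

Conservation of mass: C = (185.0·2.400 + 41.80·39.50) / 226.8 = 2095/226.8 = 9.238 mg/L.
Half-life 1.07 d → k = ln 2 / 1.07 = 0.6478 d⁻¹.
Set 9.238·exp(−k·t) = 2.4 → t = ln(9.238/2.4)/k = 179800 s = 49.93 h.
Distance = v·t = 0.80·179800 = 143800 m = 143.8 km.

144 km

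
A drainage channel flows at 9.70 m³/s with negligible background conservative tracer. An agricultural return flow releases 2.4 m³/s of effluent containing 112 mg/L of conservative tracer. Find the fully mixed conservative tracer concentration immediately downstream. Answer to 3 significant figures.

22.2 mg/L

Conservation of mass: C = (9.700·0 + 2.400·112.0) / 12.10 = 268.8/12.10 = 22.21 mg/L.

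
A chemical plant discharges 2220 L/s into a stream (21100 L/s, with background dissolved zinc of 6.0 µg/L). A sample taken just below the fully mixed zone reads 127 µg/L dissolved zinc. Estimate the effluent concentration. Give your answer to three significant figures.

1280 µg/L

Mass balance: 21100·6.000 + 2220·Cₑ = 23320·127.0
→ Cₑ = (23320·127.0 − 21100·6.000) / 2220 = 1277 µg/L.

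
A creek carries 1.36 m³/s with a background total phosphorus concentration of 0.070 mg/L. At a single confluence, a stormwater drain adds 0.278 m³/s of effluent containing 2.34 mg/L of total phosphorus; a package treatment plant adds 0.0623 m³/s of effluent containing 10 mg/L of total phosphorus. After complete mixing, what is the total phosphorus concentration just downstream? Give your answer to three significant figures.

Mass balance: C = (1.360·0.07000 + 0.2780·2.340 + 0.06230·10.00) / 1.700 = 1.369/1.700 = 0.8050 mg/L.

0.805 mg/L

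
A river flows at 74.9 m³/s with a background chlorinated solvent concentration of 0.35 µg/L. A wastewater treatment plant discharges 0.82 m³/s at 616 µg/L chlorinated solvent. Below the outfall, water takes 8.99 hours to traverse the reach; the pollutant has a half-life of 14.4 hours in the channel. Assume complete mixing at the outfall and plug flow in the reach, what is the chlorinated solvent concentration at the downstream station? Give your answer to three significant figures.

4.55 µg/L

Flow-weighted average: C = (74.90·0.3500 + 0.8200·616.0) / 75.72 = 531.3/75.72 = 7.017 µg/L.
Half-life 14.4 h → k = ln 2 / 14.4 = 0.04814 h⁻¹ = 1.155 d⁻¹.
Applying C = C₀e^(−kt): 7.017 × 0.6487 = 4.552 µg/L.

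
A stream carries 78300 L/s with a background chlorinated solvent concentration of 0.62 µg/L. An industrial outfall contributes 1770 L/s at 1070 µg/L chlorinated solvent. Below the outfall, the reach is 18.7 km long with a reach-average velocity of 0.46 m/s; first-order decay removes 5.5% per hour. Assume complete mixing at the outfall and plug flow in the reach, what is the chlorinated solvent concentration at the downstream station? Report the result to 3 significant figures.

After mixing, C = (78300·0.6200 + 1770·1070) / 80070 = 1942000/80070 = 24.26 µg/L.
Travel time t = 18.7·1000 / 0.46 = 40650 s = 11.29 h.
5.5%/h lost → k = −ln(1 − 0.055) = 0.05657 h⁻¹.
Decay over the reach: 24.26·exp(−kt) = 24.26·0.5279 = 12.81 µg/L.

12.8 µg/L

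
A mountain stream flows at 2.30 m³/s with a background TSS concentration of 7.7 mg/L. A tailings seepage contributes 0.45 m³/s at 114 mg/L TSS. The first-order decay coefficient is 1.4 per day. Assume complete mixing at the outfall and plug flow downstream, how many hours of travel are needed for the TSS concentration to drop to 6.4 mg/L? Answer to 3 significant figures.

23.4 h

Conservation of mass: C = (2.300·7.700 + 0.4500·114.0) / 2.750 = 69.01/2.750 = 25.09 mg/L.
25.09·exp(−k·t) = 6.4 → t = ln(25.09/6.4)/k = 84320 s = 23.42 h.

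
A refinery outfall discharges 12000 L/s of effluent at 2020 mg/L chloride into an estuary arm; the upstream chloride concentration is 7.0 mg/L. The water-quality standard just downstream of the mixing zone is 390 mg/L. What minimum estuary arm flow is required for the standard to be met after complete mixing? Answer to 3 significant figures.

51100 L/s

Set C_mix = 390: (Q·7.000 + 12000·2020) / (Q + 12000) = 390
→ Q = 12000·(2020 − 390)/(390 − 7.000) = 51070 L/s.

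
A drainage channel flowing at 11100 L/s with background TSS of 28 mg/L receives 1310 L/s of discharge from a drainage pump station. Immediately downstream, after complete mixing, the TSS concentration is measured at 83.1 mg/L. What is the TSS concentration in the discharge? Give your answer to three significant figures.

550 mg/L

Mass balance: 11100·28.00 + 1310·Cₑ = 12410·83.10
→ Cₑ = (12410·83.10 − 11100·28.00) / 1310 = 550.0 mg/L.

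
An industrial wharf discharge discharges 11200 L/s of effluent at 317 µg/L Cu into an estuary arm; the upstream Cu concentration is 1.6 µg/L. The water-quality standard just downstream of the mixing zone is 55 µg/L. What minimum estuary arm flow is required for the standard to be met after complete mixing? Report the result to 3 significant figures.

55000 L/s

Set C_mix = 55: (Q·1.600 + 11200·317.0) / (Q + 11200) = 55
→ Q = 11200·(317.0 − 55)/(55 − 1.600) = 54950 L/s.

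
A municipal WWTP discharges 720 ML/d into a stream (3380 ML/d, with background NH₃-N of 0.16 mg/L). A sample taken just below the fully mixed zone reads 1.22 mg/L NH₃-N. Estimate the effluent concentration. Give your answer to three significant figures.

6.20 mg/L

Mass balance: 3380·0.1600 + 720.0·Cₑ = 4100·1.220
→ Cₑ = (4100·1.220 − 3380·0.1600) / 720.0 = 6.196 mg/L.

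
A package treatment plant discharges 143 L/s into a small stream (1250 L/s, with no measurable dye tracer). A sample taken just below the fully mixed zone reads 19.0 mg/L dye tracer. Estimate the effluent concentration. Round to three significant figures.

Mass balance: 1250·0 + 143.0·Cₑ = 1393·19.00
→ Cₑ = (1393·19.00 − 1250·0) / 143.0 = 185.1 mg/L.

185 mg/L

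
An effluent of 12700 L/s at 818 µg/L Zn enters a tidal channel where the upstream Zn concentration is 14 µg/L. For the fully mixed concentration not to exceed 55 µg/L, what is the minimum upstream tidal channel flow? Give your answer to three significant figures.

236000 L/s

Set C_mix = 55: (Q·14.00 + 12700·818.0) / (Q + 12700) = 55
→ Q = 12700·(818.0 − 55)/(55 − 14.00) = 236300 L/s.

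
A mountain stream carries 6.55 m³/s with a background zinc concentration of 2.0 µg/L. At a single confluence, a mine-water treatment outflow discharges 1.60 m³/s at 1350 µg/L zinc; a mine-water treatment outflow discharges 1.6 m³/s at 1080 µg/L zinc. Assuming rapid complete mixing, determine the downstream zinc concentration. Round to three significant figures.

Mass balance: C = (6.550·2.000 + 1.600·1350 + 1.600·1080) / 9.750 = 3901/9.750 = 400.1 µg/L.

400 µg/L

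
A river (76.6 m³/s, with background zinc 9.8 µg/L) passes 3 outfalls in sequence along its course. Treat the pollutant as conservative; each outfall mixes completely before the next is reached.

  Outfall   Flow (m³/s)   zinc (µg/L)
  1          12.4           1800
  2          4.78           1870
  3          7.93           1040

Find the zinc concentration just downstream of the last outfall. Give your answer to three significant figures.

396 µg/L

Outfall 1: combined Q = 89.00 m³/s; C = (76.60·9.800 + 12.40·1800)/89.00 = 259.2 µg/L.
Outfall 2: combined Q = 93.78 m³/s; C = (89.00·259.2 + 4.780·1870)/93.78 = 341.3 µg/L.
Outfall 3: combined Q = 101.7 m³/s; C = (93.78·341.3 + 7.930·1040)/101.7 = 395.8 µg/L.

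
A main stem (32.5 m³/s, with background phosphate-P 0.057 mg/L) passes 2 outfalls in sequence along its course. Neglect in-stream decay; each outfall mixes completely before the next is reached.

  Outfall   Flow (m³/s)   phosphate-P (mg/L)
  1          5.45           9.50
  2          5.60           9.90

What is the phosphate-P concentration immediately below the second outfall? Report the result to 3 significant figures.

Below outfall 1: Q → 37.95 m³/s, C = (32.50·0.05700 + 5.450·9.500)/37.95 = 1.413 mg/L.
Below outfall 2: Q → 43.55 m³/s, C = (37.95·1.413 + 5.600·9.900)/43.55 = 2.504 mg/L.

2.50 mg/L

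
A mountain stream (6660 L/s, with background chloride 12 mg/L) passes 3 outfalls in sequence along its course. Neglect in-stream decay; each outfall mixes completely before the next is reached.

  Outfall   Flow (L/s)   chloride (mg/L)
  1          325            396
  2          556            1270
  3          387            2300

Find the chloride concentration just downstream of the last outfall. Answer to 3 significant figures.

228 mg/L

Outfall 1: combined Q = 6985 L/s; C = (6660·12.00 + 325.0·396.0)/6985 = 29.87 mg/L.
Outfall 2: combined Q = 7541 L/s; C = (6985·29.87 + 556.0·1270)/7541 = 121.3 mg/L.
Outfall 3: combined Q = 7928 L/s; C = (7541·121.3 + 387.0·2300)/7928 = 227.7 mg/L.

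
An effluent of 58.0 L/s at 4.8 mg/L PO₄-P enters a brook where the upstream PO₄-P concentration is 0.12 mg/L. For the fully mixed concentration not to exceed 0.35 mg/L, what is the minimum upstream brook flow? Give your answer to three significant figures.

Set C_mix = 0.35: (Q·0.1200 + 58.00·4.800) / (Q + 58.00) = 0.35
→ Q = 58.00·(4.800 − 0.35)/(0.35 − 0.1200) = 1122 L/s.

1120 L/s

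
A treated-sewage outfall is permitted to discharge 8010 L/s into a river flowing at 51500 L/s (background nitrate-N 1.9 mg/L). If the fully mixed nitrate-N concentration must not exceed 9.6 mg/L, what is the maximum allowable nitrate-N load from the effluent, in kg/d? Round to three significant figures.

40900 kg/d

Mass balance at the limit: 51500·1.900 + 8010·Cₑ = 59510·9.6 → Cₑ = 59.11 mg/L.
8010 L/s = 8.010 m³/s. Load = 8.010 m³/s × 59.11 g/m³ × 86 400 s/d = 40910 kg/d.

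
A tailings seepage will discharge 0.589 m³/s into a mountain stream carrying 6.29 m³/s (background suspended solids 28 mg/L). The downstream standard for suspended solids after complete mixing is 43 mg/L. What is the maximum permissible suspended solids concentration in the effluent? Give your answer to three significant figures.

At the limit, (Qr·Cr + Qe·Cₑ)/(Qr + Qe) = 43:
Cₑ = (6.879·43 − 6.290·28.00) / 0.5890 = 203.2 mg/L.

203 mg/L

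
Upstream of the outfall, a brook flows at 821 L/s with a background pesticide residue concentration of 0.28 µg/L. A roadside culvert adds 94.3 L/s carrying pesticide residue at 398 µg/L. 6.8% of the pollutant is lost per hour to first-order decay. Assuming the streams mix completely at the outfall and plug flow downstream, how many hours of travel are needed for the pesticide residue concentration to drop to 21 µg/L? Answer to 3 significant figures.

Conservation of mass: C = (821.0·0.2800 + 94.30·398.0) / 915.3 = 37760/915.3 = 41.26 µg/L.
6.8%/h lost → k = −ln(1 − 0.068) = 0.07042 h⁻¹.
41.26·exp(−k·t) = 21 → t = ln(41.26/21)/k = 34520 s = 9.589 h.

9.59 h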